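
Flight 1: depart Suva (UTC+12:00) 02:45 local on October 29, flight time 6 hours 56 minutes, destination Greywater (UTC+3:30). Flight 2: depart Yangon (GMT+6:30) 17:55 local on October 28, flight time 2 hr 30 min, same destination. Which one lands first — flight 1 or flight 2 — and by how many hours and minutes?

Flight 1 in UTC: 02:45 − 12:00 = 14:45 on Oct 28.
+6 hours and 56 minutes → arrive 21:41 UTC on Oct 28.
Flight 2 in UTC: 17:55 − 6:30 = 11:25 on Oct 28.
+2 hours and 30 minutes → arrive 13:55 UTC on Oct 28.
Flight 2 lands earlier by 7 hours 46 minutes.

the second, by 7 hours 46 minutes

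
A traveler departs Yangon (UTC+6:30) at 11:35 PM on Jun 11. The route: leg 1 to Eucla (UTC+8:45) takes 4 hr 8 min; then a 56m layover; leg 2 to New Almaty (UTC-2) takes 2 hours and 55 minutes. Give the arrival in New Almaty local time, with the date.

11:04 PM on June 11

Convert departure to UTC: 11:35 PM − 6:30 = 5:05 PM UTC on Jun 11.
Add 4 hours and 8 minutes leg 1 → 9:13 PM UTC.
Add 56 minutes layover in Eucla → 10:09 PM UTC.
Add 2 hours and 55 minutes leg 2 → 1:04 AM UTC (Jun 12).
New Almaty is UTC−2:00, so local arrival = 1:04 AM − 2:00 = 11:04 PM on Jun 11.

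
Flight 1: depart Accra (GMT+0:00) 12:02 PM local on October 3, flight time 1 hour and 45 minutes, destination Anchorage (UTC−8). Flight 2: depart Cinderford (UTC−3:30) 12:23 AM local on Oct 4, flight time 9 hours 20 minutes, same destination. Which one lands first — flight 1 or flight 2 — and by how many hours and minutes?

Flight 1 departs at 12:02 PM UTC (Oct 3).
+1 hour 45 minutes → arrive 1:47 PM UTC on Oct 3.
Flight 2 in UTC: 12:23 AM + 3:30 = 3:53 AM on Oct 4.
+9 hours 20 minutes → arrive 1:13 PM UTC on Oct 4.
Flight 1 lands earlier by 23 hours 26 minutes.

the first, by 23 hours 26 minutes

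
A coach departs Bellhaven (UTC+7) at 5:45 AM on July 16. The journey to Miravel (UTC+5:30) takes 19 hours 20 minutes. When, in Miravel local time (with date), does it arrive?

11:35 PM on July 16

Convert departure to UTC: 5:45 AM − 7:00 = 10:45 PM UTC on Jul 15.
Add 19 hours and 20 minutes travel time → 6:05 PM UTC (Jul 16).
Miravel is UTC+5:30, so local arrival = 6:05 PM + 5:30 = 11:35 PM on Jul 16.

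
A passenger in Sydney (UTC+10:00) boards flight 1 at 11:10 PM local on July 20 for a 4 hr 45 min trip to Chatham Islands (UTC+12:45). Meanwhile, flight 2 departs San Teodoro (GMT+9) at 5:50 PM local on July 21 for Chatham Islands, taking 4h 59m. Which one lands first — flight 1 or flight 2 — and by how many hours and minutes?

Flight 1 in UTC: 11:10 PM − 10:00 = 1:10 PM on Jul 20.
+4 hours 45 minutes → arrive 5:55 PM UTC on Jul 20.
Flight 2 in UTC: 5:50 PM − 9:00 = 8:50 AM on Jul 21.
+4 hours 59 minutes → arrive 1:49 PM UTC on Jul 21.
Flight 1 lands earlier by 19 hours 54 minutes.

the first, by 19 hours 54 minutes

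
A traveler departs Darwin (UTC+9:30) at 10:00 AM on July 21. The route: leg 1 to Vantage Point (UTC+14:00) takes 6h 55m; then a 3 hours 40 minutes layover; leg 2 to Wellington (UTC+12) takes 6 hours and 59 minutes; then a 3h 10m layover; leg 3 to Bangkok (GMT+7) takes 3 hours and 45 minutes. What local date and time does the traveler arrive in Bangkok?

7:59 AM on July 22

Convert departure to UTC: 10:00 AM − 9:30 = 12:30 AM UTC on Jul 21.
Add 6 hours 55 minutes leg 1 → 7:25 AM UTC.
Add 3 hours 40 minutes layover in Vantage Point → 11:05 AM UTC.
Add 6 hours 59 minutes leg 2 → 6:04 PM UTC.
Add 3 hours 10 minutes layover in Wellington → 9:14 PM UTC.
Add 3 hours and 45 minutes leg 3 → 12:59 AM UTC (Jul 22).
Bangkok is UTC+7:00, so local arrival = 12:59 AM + 7:00 = 7:59 AM on Jul 22.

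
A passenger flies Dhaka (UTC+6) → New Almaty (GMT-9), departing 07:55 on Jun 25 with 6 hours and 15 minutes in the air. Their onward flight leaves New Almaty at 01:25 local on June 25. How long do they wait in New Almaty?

Convert departure to UTC: 07:55 − 6:00 = 01:55 UTC on Jun 25.
Add 6 hours and 15 minutes flight time → 08:10 UTC.
New Almaty is UTC−9:00, so local arrival = 08:10 − 9:00 = 23:10 on Jun 24.
Layover = 01:25 − 23:10 (+1 day) = 2 hours 15 minutes.

2 hours 15 minutes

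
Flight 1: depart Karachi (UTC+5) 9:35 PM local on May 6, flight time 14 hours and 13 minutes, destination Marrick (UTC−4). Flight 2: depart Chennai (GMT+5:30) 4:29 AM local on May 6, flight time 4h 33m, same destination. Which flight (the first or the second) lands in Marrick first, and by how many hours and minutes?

Flight 1 in UTC: 9:35 PM − 5:00 = 4:35 PM on May 6.
+14 hours 13 minutes → arrive 6:48 AM UTC on May 7.
Flight 2 in UTC: 4:29 AM − 5:30 = 10:59 PM on May 5.
+4 hours and 33 minutes → arrive 3:32 AM UTC on May 6.
Flight 2 lands earlier by 27 hours 16 minutes.

the second, by 27 hours 16 minutes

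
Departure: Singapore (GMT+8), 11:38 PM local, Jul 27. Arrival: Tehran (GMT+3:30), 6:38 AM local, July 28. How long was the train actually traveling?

11 hours 30 minutes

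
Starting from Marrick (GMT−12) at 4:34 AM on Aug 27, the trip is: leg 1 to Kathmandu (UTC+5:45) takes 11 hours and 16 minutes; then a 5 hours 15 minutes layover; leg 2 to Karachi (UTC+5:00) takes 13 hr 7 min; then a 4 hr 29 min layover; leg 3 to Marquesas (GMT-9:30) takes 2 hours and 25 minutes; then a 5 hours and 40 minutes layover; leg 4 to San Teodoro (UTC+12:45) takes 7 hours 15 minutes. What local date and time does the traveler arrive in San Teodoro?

Convert departure to UTC: 4:34 AM + 12:00 = 4:34 PM UTC on Aug 27.
Add 11 hours and 16 minutes leg 1 → 3:50 AM UTC (Aug 28).
Add 5 hours and 15 minutes layover in Kathmandu → 9:05 AM UTC.
Add 13 hours 7 minutes leg 2 → 10:12 PM UTC.
Add 4 hours and 29 minutes layover in Karachi → 2:41 AM UTC (Aug 29).
Add 2 hours and 25 minutes leg 3 → 5:06 AM UTC.
Add 5 hours and 40 minutes layover in Marquesas → 10:46 AM UTC.
Add 7 hours and 15 minutes leg 4 → 6:01 PM UTC.
San Teodoro is UTC+12:45, so local arrival = 6:01 PM + 12:45 = 6:46 AM on Aug 30.

6:46 AM on Aug 30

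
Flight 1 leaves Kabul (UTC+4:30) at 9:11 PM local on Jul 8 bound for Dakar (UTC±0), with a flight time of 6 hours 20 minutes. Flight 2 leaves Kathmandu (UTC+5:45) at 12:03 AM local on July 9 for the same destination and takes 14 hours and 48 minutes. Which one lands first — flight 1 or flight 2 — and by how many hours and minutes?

Flight 1 in UTC: 9:11 PM − 4:30 = 4:41 PM on Jul 8.
+6 hours and 20 minutes → arrive 11:01 PM UTC on Jul 8.
Flight 2 in UTC: 12:03 AM − 5:45 = 6:18 PM on Jul 8.
+14 hours and 48 minutes → arrive 9:06 AM UTC on Jul 9.
Flight 1 lands earlier by 10 hours 5 minutes.

the first, by 10 hours 5 minutes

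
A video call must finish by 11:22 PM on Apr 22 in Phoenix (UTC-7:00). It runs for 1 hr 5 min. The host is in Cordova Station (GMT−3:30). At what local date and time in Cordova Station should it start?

Target end time in UTC: 11:22 PM + 7:00 = 6:22 AM on Apr 23.
Subtract 1 hour and 5 minutes → start 5:17 AM UTC on Apr 23.
Cordova Station is UTC−3:30: 5:17 AM − 3:30 = 1:47 AM on Apr 23.

1:47 AM on Apr 23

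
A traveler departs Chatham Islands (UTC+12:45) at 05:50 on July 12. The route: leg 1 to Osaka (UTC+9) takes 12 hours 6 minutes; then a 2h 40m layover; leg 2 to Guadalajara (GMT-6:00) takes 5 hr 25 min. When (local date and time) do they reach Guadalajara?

07:16 on July 12

Convert departure to UTC: 05:50 − 12:45 = 17:05 UTC on Jul 11.
Add 12 hours 6 minutes leg 1 → 05:11 UTC (Jul 12).
Add 2 hours 40 minutes layover in Osaka → 07:51 UTC.
Add 5 hours 25 minutes leg 2 → 13:16 UTC.
Guadalajara is UTC−6:00, so local arrival = 13:16 − 6:00 = 07:16 on Jul 12.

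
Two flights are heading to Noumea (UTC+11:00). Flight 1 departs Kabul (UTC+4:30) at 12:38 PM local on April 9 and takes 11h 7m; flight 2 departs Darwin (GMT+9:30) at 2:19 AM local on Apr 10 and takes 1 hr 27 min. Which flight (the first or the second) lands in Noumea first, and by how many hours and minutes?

Flight 1 in UTC: 12:38 PM − 4:30 = 8:08 AM on Apr 9.
+11 hours 7 minutes → arrive 7:15 PM UTC on Apr 9.
Flight 2 in UTC: 2:19 AM − 9:30 = 4:49 PM on Apr 9.
+1 hour and 27 minutes → arrive 6:16 PM UTC on Apr 9.
Flight 2 lands earlier by 59 minutes.

the second, by 59 minutes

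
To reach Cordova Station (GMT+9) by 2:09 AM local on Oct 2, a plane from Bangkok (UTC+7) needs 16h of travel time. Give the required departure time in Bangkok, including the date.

8:09 AM on Oct 1

Target arrival in UTC: 2:09 AM − 9:00 = 5:09 PM on Oct 1.
Subtract 16 hours → departure 1:09 AM UTC on Oct 1.
Bangkok is UTC+7:00: 1:09 AM + 7:00 = 8:09 AM on Oct 1.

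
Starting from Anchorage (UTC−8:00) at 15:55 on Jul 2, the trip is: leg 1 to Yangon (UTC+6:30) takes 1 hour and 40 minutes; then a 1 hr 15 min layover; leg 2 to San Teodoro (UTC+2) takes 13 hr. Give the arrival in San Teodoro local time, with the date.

Convert departure to UTC: 15:55 + 8:00 = 23:55 UTC on Jul 2.
Add 1 hour and 40 minutes leg 1 → 01:35 UTC (Jul 3).
Add 1 hour 15 minutes layover in Yangon → 02:50 UTC.
Add 13 hours leg 2 → 15:50 UTC.
San Teodoro is UTC+2:00, so local arrival = 15:50 + 2:00 = 17:50 on Jul 3.

17:50 on July 3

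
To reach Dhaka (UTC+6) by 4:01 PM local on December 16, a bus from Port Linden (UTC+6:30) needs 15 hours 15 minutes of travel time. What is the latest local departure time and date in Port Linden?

1:16 AM on Dec 16

Target arrival in UTC: 4:01 PM − 6:00 = 10:01 AM on Dec 16.
Subtract 15 hours 15 minutes → departure 6:46 PM UTC on Dec 15.
Port Linden is UTC+6:30: 6:46 PM + 6:30 = 1:16 AM on Dec 16.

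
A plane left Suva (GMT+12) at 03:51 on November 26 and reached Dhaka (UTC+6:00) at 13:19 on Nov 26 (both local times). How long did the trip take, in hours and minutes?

15 hours 28 minutes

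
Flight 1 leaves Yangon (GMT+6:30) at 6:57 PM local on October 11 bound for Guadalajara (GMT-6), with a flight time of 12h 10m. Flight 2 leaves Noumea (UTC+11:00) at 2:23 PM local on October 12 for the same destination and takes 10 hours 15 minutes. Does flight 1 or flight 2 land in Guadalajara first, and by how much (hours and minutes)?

the first, by 13 hours 1 minute

Flight 1 in UTC: 6:57 PM − 6:30 = 12:27 PM on Oct 11.
+12 hours and 10 minutes → arrive 12:37 AM UTC on Oct 12.
Flight 2 in UTC: 2:23 PM − 11:00 = 3:23 AM on Oct 12.
+10 hours 15 minutes → arrive 1:38 PM UTC on Oct 12.
Flight 1 lands earlier by 13 hours 1 minute.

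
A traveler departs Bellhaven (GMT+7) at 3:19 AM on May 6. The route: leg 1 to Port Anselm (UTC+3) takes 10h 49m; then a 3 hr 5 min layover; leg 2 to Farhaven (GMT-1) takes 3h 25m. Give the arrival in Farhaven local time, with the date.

12:38 PM on May 6

Convert departure to UTC: 3:19 AM − 7:00 = 8:19 PM UTC on May 5.
Add 10 hours and 49 minutes leg 1 → 7:08 AM UTC (May 6).
Add 3 hours 5 minutes layover in Port Anselm → 10:13 AM UTC.
Add 3 hours 25 minutes leg 2 → 1:38 PM UTC.
Farhaven is UTC−1:00, so local arrival = 1:38 PM − 1:00 = 12:38 PM on May 6.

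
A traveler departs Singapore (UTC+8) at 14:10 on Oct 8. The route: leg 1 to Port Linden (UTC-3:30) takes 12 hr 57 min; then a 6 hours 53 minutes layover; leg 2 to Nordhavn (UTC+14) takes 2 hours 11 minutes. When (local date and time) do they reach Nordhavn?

18:11 on October 9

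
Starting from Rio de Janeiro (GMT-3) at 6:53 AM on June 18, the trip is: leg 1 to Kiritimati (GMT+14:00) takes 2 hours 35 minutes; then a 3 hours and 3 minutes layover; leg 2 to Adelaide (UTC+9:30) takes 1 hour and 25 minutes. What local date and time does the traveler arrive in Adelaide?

2:26 AM on June 19

Convert departure to UTC: 6:53 AM + 3:00 = 9:53 AM UTC on Jun 18.
Add 2 hours and 35 minutes leg 1 → 12:28 PM UTC.
Add 3 hours 3 minutes layover in Kiritimati → 3:31 PM UTC.
Add 1 hour 25 minutes leg 2 → 4:56 PM UTC.
Adelaide is UTC+9:30, so local arrival = 4:56 PM + 9:30 = 2:26 AM on Jun 19.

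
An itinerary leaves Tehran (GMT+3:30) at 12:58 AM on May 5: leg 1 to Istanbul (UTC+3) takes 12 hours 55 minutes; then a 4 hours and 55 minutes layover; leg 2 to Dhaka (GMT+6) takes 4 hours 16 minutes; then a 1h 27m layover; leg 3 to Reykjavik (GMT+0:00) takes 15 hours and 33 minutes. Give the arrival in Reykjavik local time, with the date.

Convert departure to UTC: 12:58 AM − 3:30 = 9:28 PM UTC on May 4.
Add 12 hours and 55 minutes leg 1 → 10:23 AM UTC (May 5).
Add 4 hours 55 minutes layover in Istanbul → 3:18 PM UTC.
Add 4 hours 16 minutes leg 2 → 7:34 PM UTC.
Add 1 hour 27 minutes layover in Dhaka → 9:01 PM UTC.
Add 15 hours and 33 minutes leg 3 → 12:34 PM UTC (May 6).
Reykjavik is UTC+0, so local arrival is the same: 12:34 PM on May 6.

12:34 PM on May 6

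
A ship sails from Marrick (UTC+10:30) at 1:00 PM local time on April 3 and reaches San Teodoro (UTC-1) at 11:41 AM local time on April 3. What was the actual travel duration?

10 hours 11 minutes

San Teodoro is 11:30 behind Marrick.
Clock-face elapsed time (ignoring zones) is −1 hour 19 minutes.
Actual elapsed = −1 hour 19 minutes + 11:30 = 10 hours 11 minutes.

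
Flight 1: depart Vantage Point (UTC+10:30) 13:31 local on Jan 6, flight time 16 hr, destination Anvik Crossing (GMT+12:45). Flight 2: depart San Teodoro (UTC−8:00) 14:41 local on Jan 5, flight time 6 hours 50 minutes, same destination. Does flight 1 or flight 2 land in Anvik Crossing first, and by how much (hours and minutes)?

the second, by 13 hours 30 minutes

Flight 1 in UTC: 13:31 − 10:30 = 03:01 on Jan 6.
+16 hours → arrive 19:01 UTC on Jan 6.
Flight 2 in UTC: 14:41 + 8:00 = 22:41 on Jan 5.
+6 hours 50 minutes → arrive 05:31 UTC on Jan 6.
Flight 2 lands earlier by 13 hours 30 minutes.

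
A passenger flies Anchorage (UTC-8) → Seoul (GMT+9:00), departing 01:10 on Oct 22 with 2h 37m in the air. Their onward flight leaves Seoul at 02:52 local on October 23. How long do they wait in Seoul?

Convert departure to UTC: 01:10 + 8:00 = 09:10 UTC on Oct 22.
Add 2 hours 37 minutes flight time → 11:47 UTC.
Seoul is UTC+9:00, so local arrival = 11:47 + 9:00 = 20:47 on Oct 22.
Layover = 02:52 − 20:47 (+1 day) = 6 hours 5 minutes.

6 hours 5 minutes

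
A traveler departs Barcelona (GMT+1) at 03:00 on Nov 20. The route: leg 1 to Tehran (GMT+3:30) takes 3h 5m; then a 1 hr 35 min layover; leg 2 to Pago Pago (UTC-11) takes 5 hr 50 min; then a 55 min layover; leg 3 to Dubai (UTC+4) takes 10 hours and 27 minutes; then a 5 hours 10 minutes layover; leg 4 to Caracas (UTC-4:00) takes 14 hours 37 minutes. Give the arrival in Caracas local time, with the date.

Convert departure to UTC: 03:00 − 1:00 = 02:00 UTC on Nov 20.
Add 3 hours 5 minutes leg 1 → 05:05 UTC.
Add 1 hour and 35 minutes layover in Tehran → 06:40 UTC.
Add 5 hours 50 minutes leg 2 → 12:30 UTC.
Add 55 minutes layover in Pago Pago → 13:25 UTC.
Add 10 hours and 27 minutes leg 3 → 23:52 UTC.
Add 5 hours 10 minutes layover in Dubai → 05:02 UTC (Nov 21).
Add 14 hours 37 minutes leg 4 → 19:39 UTC.
Caracas is UTC−4:00, so local arrival = 19:39 − 4:00 = 15:39 on Nov 21.

15:39 on November 21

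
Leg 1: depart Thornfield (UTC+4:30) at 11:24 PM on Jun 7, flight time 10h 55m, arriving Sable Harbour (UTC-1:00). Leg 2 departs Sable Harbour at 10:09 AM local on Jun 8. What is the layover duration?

Convert departure to UTC: 11:24 PM − 4:30 = 6:54 PM UTC on Jun 7.
Add 10 hours and 55 minutes flight time → 5:49 AM UTC (Jun 8).
Sable Harbour is UTC−1:00, so local arrival = 5:49 AM − 1:00 = 4:49 AM on Jun 8.
Layover = 10:09 AM − 4:49 AM = 5 hours 20 minutes.

5 hours 20 minutes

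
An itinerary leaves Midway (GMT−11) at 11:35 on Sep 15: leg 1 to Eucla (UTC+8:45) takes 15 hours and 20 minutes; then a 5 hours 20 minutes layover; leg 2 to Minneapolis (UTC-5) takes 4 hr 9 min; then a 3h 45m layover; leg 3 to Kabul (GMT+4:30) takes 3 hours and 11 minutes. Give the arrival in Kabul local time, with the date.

Convert departure to UTC: 11:35 + 11:00 = 22:35 UTC on Sep 15.
Add 15 hours and 20 minutes leg 1 → 13:55 UTC (Sep 16).
Add 5 hours 20 minutes layover in Eucla → 19:15 UTC.
Add 4 hours and 9 minutes leg 2 → 23:24 UTC.
Add 3 hours 45 minutes layover in Minneapolis → 03:09 UTC (Sep 17).
Add 3 hours and 11 minutes leg 3 → 06:20 UTC.
Kabul is UTC+4:30, so local arrival = 06:20 + 4:30 = 10:50 on Sep 17.

10:50 on Sep 17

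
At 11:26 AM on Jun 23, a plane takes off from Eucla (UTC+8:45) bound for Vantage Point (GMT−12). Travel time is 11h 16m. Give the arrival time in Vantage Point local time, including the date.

1:57 AM on June 23

Vantage Point is 20:45 behind Eucla.
After 11 hours 16 minutes it is 10:42 PM in Eucla.
Shift by the zone difference: 10:42 PM − 20:45 = 1:57 AM on Jun 23 in Vantage Point.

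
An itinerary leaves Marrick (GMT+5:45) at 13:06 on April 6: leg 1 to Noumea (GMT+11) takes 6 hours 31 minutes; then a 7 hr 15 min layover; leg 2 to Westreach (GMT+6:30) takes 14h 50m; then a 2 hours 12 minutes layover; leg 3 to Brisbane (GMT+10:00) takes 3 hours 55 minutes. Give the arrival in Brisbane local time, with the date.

04:04 on Apr 8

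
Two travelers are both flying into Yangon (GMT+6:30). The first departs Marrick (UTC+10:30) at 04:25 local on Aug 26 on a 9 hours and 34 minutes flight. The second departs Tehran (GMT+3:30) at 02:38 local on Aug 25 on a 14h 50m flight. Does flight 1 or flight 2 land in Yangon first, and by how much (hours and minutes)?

Flight 1 in UTC: 04:25 − 10:30 = 17:55 on Aug 25.
+9 hours 34 minutes → arrive 03:29 UTC on Aug 26.
Flight 2 in UTC: 02:38 − 3:30 = 23:08 on Aug 24.
+14 hours 50 minutes → arrive 13:58 UTC on Aug 25.
Flight 2 lands earlier by 13 hours 31 minutes.

the second, by 13 hours 31 minutes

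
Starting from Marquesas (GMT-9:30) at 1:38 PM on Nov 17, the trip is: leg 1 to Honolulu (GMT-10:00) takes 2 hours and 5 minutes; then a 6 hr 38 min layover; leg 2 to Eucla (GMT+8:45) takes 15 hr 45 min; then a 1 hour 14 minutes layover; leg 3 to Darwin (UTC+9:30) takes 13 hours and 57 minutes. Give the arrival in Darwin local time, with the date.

12:17 AM on November 20

Convert departure to UTC: 1:38 PM + 9:30 = 11:08 PM UTC on Nov 17.
Add 2 hours 5 minutes leg 1 → 1:13 AM UTC (Nov 18).
Add 6 hours 38 minutes layover in Honolulu → 7:51 AM UTC.
Add 15 hours 45 minutes leg 2 → 11:36 PM UTC.
Add 1 hour and 14 minutes layover in Eucla → 12:50 AM UTC (Nov 19).
Add 13 hours and 57 minutes leg 3 → 2:47 PM UTC.
Darwin is UTC+9:30, so local arrival = 2:47 PM + 9:30 = 12:17 AM on Nov 20.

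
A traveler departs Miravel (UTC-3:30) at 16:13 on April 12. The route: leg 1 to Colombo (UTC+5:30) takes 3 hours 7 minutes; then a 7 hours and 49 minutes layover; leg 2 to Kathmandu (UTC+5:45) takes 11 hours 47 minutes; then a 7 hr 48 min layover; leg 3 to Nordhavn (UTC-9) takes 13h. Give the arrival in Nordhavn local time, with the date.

06:14 on April 14

Convert departure to UTC: 16:13 + 3:30 = 19:43 UTC on Apr 12.
Add 3 hours 7 minutes leg 1 → 22:50 UTC.
Add 7 hours 49 minutes layover in Colombo → 06:39 UTC (Apr 13).
Add 11 hours and 47 minutes leg 2 → 18:26 UTC.
Add 7 hours 48 minutes layover in Kathmandu → 02:14 UTC (Apr 14).
Add 13 hours leg 3 → 15:14 UTC.
Nordhavn is UTC−9:00, so local arrival = 15:14 − 9:00 = 06:14 on Apr 14.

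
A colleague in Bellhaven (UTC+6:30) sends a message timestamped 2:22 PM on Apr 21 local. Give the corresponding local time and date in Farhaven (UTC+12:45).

8:37 PM on April 21

Farhaven is 6:15 ahead of Bellhaven.
Shift by the zone difference: 2:22 PM + 6:15 = 8:37 PM on Apr 21 in Farhaven.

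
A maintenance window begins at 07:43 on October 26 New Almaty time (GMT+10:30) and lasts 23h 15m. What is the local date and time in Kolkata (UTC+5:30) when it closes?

01:58 on October 27

Kolkata is 5:00 behind New Almaty.
After 23 hours and 15 minutes it is 06:58 (Oct 27) in New Almaty.
Shift by the zone difference: 06:58 − 5:00 = 01:58 on Oct 27 in Kolkata.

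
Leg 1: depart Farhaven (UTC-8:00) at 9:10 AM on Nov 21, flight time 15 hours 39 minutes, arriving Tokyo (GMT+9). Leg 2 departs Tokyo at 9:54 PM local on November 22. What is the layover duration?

4 hours 5 minutes

Convert departure to UTC: 9:10 AM + 8:00 = 5:10 PM UTC on Nov 21.
Add 15 hours 39 minutes flight time → 8:49 AM UTC (Nov 22).
Tokyo is UTC+9:00, so local arrival = 8:49 AM + 9:00 = 5:49 PM on Nov 22.
Layover = 9:54 PM − 5:49 PM = 4 hours 5 minutes.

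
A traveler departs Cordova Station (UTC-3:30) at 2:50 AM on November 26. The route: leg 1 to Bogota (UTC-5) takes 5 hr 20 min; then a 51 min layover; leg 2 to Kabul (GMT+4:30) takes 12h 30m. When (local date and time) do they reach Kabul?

Convert departure to UTC: 2:50 AM + 3:30 = 6:20 AM UTC on Nov 26.
Add 5 hours 20 minutes leg 1 → 11:40 AM UTC.
Add 51 minutes layover in Bogota → 12:31 PM UTC.
Add 12 hours and 30 minutes leg 2 → 1:01 AM UTC (Nov 27).
Kabul is UTC+4:30, so local arrival = 1:01 AM + 4:30 = 5:31 AM on Nov 27.

5:31 AM on Nov 27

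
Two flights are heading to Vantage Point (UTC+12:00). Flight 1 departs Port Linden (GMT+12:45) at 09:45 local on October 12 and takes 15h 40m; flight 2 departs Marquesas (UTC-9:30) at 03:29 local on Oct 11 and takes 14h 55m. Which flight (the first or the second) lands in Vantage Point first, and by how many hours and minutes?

the second, by 8 hours 46 minutes

Flight 1 in UTC: 09:45 − 12:45 = 21:00 on Oct 11.
+15 hours 40 minutes → arrive 12:40 UTC on Oct 12.
Flight 2 in UTC: 03:29 + 9:30 = 12:59 on Oct 11.
+14 hours 55 minutes → arrive 03:54 UTC on Oct 12.
Flight 2 lands earlier by 8 hours 46 minutes.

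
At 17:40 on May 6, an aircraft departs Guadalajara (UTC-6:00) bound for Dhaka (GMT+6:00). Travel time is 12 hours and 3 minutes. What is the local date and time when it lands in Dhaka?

17:43 on May 7

Dhaka is 12:00 ahead of Guadalajara.
After 12 hours and 3 minutes it is 05:43 (May 7) in Guadalajara.
Shift by the zone difference: 05:43 + 12:00 = 17:43 on May 7 in Dhaka.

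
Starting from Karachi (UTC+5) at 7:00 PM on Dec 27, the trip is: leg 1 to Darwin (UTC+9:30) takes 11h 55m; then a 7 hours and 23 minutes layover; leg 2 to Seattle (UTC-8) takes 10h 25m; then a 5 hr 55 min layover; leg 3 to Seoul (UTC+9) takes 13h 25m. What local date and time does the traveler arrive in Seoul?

Convert departure to UTC: 7:00 PM − 5:00 = 2:00 PM UTC on Dec 27.
Add 11 hours and 55 minutes leg 1 → 1:55 AM UTC (Dec 28).
Add 7 hours 23 minutes layover in Darwin → 9:18 AM UTC.
Add 10 hours and 25 minutes leg 2 → 7:43 PM UTC.
Add 5 hours and 55 minutes layover in Seattle → 1:38 AM UTC (Dec 29).
Add 13 hours 25 minutes leg 3 → 3:03 PM UTC.
Seoul is UTC+9:00, so local arrival = 3:03 PM + 9:00 = 12:03 AM on Dec 30.

12:03 AM on December 30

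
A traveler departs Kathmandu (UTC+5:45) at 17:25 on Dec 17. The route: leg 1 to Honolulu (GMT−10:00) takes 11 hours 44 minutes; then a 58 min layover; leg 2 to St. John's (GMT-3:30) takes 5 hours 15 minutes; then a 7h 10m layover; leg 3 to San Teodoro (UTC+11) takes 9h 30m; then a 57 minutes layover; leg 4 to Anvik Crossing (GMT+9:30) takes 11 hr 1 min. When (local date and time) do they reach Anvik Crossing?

Convert departure to UTC: 17:25 − 5:45 = 11:40 UTC on Dec 17.
Add 11 hours and 44 minutes leg 1 → 23:24 UTC.
Add 58 minutes layover in Honolulu → 00:22 UTC (Dec 18).
Add 5 hours 15 minutes leg 2 → 05:37 UTC.
Add 7 hours 10 minutes layover in St. John's → 12:47 UTC.
Add 9 hours 30 minutes leg 3 → 22:17 UTC.
Add 57 minutes layover in San Teodoro → 23:14 UTC.
Add 11 hours and 1 minute leg 4 → 10:15 UTC (Dec 19).
Anvik Crossing is UTC+9:30, so local arrival = 10:15 + 9:30 = 19:45 on Dec 19.

19:45 on December 19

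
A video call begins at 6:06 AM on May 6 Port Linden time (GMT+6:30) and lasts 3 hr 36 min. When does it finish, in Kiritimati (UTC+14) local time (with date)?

5:12 PM on May 6

Kiritimati is 7:30 ahead of Port Linden.
After 3 hours and 36 minutes it is 9:42 AM in Port Linden.
Shift by the zone difference: 9:42 AM + 7:30 = 5:12 PM on May 6 in Kiritimati.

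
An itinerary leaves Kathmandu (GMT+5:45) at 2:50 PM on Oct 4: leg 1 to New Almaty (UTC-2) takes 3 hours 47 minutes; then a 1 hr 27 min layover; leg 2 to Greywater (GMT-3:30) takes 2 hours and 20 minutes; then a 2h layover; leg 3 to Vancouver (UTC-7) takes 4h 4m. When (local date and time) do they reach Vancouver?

3:43 PM on Oct 4

Convert departure to UTC: 2:50 PM − 5:45 = 9:05 AM UTC on Oct 4.
Add 3 hours 47 minutes leg 1 → 12:52 PM UTC.
Add 1 hour 27 minutes layover in New Almaty → 2:19 PM UTC.
Add 2 hours 20 minutes leg 2 → 4:39 PM UTC.
Add 2 hours layover in Greywater → 6:39 PM UTC.
Add 4 hours 4 minutes leg 3 → 10:43 PM UTC.
Vancouver is UTC−7:00, so local arrival = 10:43 PM − 7:00 = 3:43 PM on Oct 4.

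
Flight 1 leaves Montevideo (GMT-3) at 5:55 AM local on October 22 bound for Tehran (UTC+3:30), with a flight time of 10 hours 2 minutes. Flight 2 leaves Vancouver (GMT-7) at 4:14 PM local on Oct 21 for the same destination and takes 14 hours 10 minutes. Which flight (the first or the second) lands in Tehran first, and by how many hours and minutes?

the second, by 5 hours 33 minutes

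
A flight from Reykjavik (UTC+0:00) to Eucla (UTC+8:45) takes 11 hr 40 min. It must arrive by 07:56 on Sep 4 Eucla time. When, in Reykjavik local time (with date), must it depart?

Target arrival in UTC: 07:56 − 8:45 = 23:11 on Sep 3.
Subtract 11 hours and 40 minutes → departure 11:31 UTC on Sep 3.
Reykjavik is UTC+0, so departure is 11:31 on Sep 3.

11:31 on September 3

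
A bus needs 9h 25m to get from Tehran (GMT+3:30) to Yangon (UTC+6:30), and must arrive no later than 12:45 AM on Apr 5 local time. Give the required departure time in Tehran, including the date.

Target arrival in UTC: 12:45 AM − 6:30 = 6:15 PM on Apr 4.
Subtract 9 hours 25 minutes → departure 8:50 AM UTC on Apr 4.
Tehran is UTC+3:30: 8:50 AM + 3:30 = 12:20 PM on Apr 4.

12:20 PM on Apr 4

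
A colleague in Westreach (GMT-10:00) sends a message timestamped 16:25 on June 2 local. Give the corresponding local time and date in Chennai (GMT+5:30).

In UTC: 16:25 + 10:00 = 02:25 on Jun 3.
Chennai is UTC+5:30: 02:25 + 5:30 = 07:55 on Jun 3.

07:55 on June 3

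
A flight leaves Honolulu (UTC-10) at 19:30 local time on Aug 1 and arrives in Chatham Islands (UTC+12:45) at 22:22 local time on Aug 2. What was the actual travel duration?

4 hours 7 minutes

Departure in UTC: 19:30 + 10:00 = 05:30 on Aug 2.
Arrival in UTC: 22:22 − 12:45 = 09:37 on Aug 2.
Elapsed = 09:37 − 05:30 = 4 hours 7 minutes.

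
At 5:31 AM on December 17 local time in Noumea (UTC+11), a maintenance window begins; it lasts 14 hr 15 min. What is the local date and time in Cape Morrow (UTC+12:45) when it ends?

Cape Morrow is 1:45 ahead of Noumea.
After 14 hours and 15 minutes it is 7:46 PM in Noumea.
Shift by the zone difference: 7:46 PM + 1:45 = 9:31 PM on Dec 17 in Cape Morrow.

9:31 PM on December 17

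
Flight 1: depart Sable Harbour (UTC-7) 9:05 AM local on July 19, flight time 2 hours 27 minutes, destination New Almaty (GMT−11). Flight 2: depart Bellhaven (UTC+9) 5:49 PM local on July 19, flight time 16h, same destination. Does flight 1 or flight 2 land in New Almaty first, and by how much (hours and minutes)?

the first, by 6 hours 17 minutes

Flight 1 in UTC: 9:05 AM + 7:00 = 4:05 PM on Jul 19.
+2 hours 27 minutes → arrive 6:32 PM UTC on Jul 19.
Flight 2 in UTC: 5:49 PM − 9:00 = 8:49 AM on Jul 19.
+16 hours → arrive 12:49 AM UTC on Jul 20.
Flight 1 lands earlier by 6 hours 17 minutes.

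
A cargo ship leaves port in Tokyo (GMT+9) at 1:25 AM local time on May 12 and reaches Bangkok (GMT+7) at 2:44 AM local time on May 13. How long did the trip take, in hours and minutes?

Departure in UTC: 1:25 AM − 9:00 = 4:25 PM on May 11.
Arrival in UTC: 2:44 AM − 7:00 = 7:44 PM on May 12.
Elapsed = 7:44 PM − 4:25 PM (+1 day) = 27 hours 19 minutes.

27 hours 19 minutes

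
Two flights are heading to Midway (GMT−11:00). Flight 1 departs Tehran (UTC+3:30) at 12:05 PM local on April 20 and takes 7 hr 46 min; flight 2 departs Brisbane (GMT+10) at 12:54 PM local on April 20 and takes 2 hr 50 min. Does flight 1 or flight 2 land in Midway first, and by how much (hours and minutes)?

the second, by 10 hours 37 minutes

Flight 1 in UTC: 12:05 PM − 3:30 = 8:35 AM on Apr 20.
+7 hours and 46 minutes → arrive 4:21 PM UTC on Apr 20.
Flight 2 in UTC: 12:54 PM − 10:00 = 2:54 AM on Apr 20.
+2 hours 50 minutes → arrive 5:44 AM UTC on Apr 20.
Flight 2 lands earlier by 10 hours 37 minutes.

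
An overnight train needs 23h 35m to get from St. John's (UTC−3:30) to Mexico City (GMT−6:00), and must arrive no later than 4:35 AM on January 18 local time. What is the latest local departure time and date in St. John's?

7:30 AM on January 17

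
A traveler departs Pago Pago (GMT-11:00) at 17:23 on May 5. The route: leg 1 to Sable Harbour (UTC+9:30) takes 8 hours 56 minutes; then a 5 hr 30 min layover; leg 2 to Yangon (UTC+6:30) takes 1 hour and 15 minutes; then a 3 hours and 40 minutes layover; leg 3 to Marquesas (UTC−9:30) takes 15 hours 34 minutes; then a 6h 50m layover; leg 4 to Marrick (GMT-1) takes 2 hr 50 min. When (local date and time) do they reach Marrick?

23:58 on May 7

Convert departure to UTC: 17:23 + 11:00 = 04:23 UTC on May 6.
Add 8 hours and 56 minutes leg 1 → 13:19 UTC.
Add 5 hours and 30 minutes layover in Sable Harbour → 18:49 UTC.
Add 1 hour and 15 minutes leg 2 → 20:04 UTC.
Add 3 hours 40 minutes layover in Yangon → 23:44 UTC.
Add 15 hours 34 minutes leg 3 → 15:18 UTC (May 7).
Add 6 hours 50 minutes layover in Marquesas → 22:08 UTC.
Add 2 hours and 50 minutes leg 4 → 00:58 UTC (May 8).
Marrick is UTC−1:00, so local arrival = 00:58 − 1:00 = 23:58 on May 7.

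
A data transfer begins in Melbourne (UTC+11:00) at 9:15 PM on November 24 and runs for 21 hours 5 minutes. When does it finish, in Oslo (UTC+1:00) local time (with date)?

Oslo is 10:00 behind Melbourne.
After 21 hours 5 minutes it is 6:20 PM (Nov 25) in Melbourne.
Shift by the zone difference: 6:20 PM − 10:00 = 8:20 AM on Nov 25 in Oslo.

8:20 AM on November 25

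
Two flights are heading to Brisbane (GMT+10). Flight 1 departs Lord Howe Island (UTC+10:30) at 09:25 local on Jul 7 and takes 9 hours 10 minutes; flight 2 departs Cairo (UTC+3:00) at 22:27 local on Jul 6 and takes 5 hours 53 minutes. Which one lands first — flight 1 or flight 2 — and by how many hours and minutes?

the second, by 6 hours 45 minutes

Flight 1 in UTC: 09:25 − 10:30 = 22:55 on Jul 6.
+9 hours 10 minutes → arrive 08:05 UTC on Jul 7.
Flight 2 in UTC: 22:27 − 3:00 = 19:27 on Jul 6.
+5 hours and 53 minutes → arrive 01:20 UTC on Jul 7.
Flight 2 lands earlier by 6 hours 45 minutes.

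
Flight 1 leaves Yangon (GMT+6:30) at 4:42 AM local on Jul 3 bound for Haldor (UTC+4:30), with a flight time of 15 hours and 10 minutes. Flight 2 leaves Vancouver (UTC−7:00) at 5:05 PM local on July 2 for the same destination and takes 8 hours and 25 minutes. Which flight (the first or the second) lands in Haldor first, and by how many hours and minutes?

Flight 1 in UTC: 4:42 AM − 6:30 = 10:12 PM on Jul 2.
+15 hours and 10 minutes → arrive 1:22 PM UTC on Jul 3.
Flight 2 in UTC: 5:05 PM + 7:00 = 12:05 AM on Jul 3.
+8 hours 25 minutes → arrive 8:30 AM UTC on Jul 3.
Flight 2 lands earlier by 4 hours 52 minutes.

the second, by 4 hours 52 minutes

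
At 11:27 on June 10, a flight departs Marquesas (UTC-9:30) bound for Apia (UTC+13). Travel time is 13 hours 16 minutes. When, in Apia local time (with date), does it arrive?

Convert departure to UTC: 11:27 + 9:30 = 20:57 UTC on Jun 10.
Add 13 hours and 16 minutes travel time → 10:13 UTC (Jun 11).
Apia is UTC+13:00, so local arrival = 10:13 + 13:00 = 23:13 on Jun 11.

23:13 on Jun 11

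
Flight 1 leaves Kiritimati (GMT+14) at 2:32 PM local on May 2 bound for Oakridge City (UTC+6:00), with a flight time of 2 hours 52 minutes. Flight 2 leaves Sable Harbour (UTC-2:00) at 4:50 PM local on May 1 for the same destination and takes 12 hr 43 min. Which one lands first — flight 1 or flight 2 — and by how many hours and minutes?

Flight 1 in UTC: 2:32 PM − 14:00 = 12:32 AM on May 2.
+2 hours and 52 minutes → arrive 3:24 AM UTC on May 2.
Flight 2 in UTC: 4:50 PM + 2:00 = 6:50 PM on May 1.
+12 hours and 43 minutes → arrive 7:33 AM UTC on May 2.
Flight 1 lands earlier by 4 hours 9 minutes.

the first, by 4 hours 9 minutes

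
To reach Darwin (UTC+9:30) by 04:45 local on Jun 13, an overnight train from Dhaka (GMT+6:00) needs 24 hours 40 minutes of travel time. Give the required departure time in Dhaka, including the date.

00:35 on June 12

Target arrival in UTC: 04:45 − 9:30 = 19:15 on Jun 12.
Subtract 24 hours 40 minutes → departure 18:35 UTC on Jun 11.
Dhaka is UTC+6:00: 18:35 + 6:00 = 00:35 on Jun 12.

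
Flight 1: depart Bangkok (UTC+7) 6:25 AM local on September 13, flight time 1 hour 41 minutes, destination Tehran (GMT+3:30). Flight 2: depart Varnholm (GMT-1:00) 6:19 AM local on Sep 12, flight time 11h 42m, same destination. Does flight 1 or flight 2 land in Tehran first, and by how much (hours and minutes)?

Flight 1 in UTC: 6:25 AM − 7:00 = 11:25 PM on Sep 12.
+1 hour 41 minutes → arrive 1:06 AM UTC on Sep 13.
Flight 2 in UTC: 6:19 AM + 1:00 = 7:19 AM on Sep 12.
+11 hours and 42 minutes → arrive 7:01 PM UTC on Sep 12.
Flight 2 lands earlier by 6 hours 5 minutes.

the second, by 6 hours 5 minutes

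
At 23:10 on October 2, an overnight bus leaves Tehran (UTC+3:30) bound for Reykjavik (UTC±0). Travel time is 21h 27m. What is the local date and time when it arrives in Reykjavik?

17:07 on October 3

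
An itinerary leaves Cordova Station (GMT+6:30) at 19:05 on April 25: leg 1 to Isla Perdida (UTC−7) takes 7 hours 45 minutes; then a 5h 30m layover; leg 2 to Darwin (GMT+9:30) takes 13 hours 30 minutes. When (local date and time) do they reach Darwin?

Convert departure to UTC: 19:05 − 6:30 = 12:35 UTC on Apr 25.
Add 7 hours and 45 minutes leg 1 → 20:20 UTC.
Add 5 hours and 30 minutes layover in Isla Perdida → 01:50 UTC (Apr 26).
Add 13 hours and 30 minutes leg 2 → 15:20 UTC.
Darwin is UTC+9:30, so local arrival = 15:20 + 9:30 = 00:50 on Apr 27.

00:50 on April 27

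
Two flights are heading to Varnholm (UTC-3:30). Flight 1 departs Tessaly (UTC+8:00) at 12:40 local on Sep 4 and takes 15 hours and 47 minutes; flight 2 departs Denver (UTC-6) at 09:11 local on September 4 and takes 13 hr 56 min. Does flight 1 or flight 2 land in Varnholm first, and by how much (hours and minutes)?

the first, by 8 hours 40 minutes

Flight 1 in UTC: 12:40 − 8:00 = 04:40 on Sep 4.
+15 hours 47 minutes → arrive 20:27 UTC on Sep 4.
Flight 2 in UTC: 09:11 + 6:00 = 15:11 on Sep 4.
+13 hours 56 minutes → arrive 05:07 UTC on Sep 5.
Flight 1 lands earlier by 8 hours 40 minutes.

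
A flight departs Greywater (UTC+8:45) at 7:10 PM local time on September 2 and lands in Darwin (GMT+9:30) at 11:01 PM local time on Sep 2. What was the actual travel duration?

Darwin is 0:45 ahead of Greywater.
Clock-face elapsed time (ignoring zones) is 3 hours 51 minutes.
Actual elapsed = 3 hours 51 minutes − 0:45 = 3 hours 6 minutes.

3 hours 6 minutes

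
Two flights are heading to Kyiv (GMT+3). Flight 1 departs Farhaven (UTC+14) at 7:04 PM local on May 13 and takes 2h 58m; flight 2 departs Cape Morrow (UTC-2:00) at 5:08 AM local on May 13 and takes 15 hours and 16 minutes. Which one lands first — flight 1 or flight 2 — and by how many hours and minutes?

Flight 1 in UTC: 7:04 PM − 14:00 = 5:04 AM on May 13.
+2 hours 58 minutes → arrive 8:02 AM UTC on May 13.
Flight 2 in UTC: 5:08 AM + 2:00 = 7:08 AM on May 13.
+15 hours and 16 minutes → arrive 10:24 PM UTC on May 13.
Flight 1 lands earlier by 14 hours 22 minutes.

the first, by 14 hours 22 minutes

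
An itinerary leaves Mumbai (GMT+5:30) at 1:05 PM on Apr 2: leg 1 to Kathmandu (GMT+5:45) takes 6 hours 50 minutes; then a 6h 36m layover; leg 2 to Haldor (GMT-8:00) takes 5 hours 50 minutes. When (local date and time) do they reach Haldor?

Convert departure to UTC: 1:05 PM − 5:30 = 7:35 AM UTC on Apr 2.
Add 6 hours and 50 minutes leg 1 → 2:25 PM UTC.
Add 6 hours 36 minutes layover in Kathmandu → 9:01 PM UTC.
Add 5 hours 50 minutes leg 2 → 2:51 AM UTC (Apr 3).
Haldor is UTC−8:00, so local arrival = 2:51 AM − 8:00 = 6:51 PM on Apr 2.

6:51 PM on April 2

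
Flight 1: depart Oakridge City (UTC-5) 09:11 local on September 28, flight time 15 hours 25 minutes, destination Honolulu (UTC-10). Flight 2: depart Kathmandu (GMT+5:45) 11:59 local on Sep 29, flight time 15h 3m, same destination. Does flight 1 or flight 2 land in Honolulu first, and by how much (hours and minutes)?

the first, by 15 hours 41 minutes

Flight 1 in UTC: 09:11 + 5:00 = 14:11 on Sep 28.
+15 hours 25 minutes → arrive 05:36 UTC on Sep 29.
Flight 2 in UTC: 11:59 − 5:45 = 06:14 on Sep 29.
+15 hours and 3 minutes → arrive 21:17 UTC on Sep 29.
Flight 1 lands earlier by 15 hours 41 minutes.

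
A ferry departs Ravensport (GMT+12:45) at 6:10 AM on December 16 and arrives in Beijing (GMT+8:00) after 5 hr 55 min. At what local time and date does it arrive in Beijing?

Convert departure to UTC: 6:10 AM − 12:45 = 5:25 PM UTC on Dec 15.
Add 5 hours 55 minutes travel time → 11:20 PM UTC.
Beijing is UTC+8:00, so local arrival = 11:20 PM + 8:00 = 7:20 AM on Dec 16.

7:20 AM on Dec 16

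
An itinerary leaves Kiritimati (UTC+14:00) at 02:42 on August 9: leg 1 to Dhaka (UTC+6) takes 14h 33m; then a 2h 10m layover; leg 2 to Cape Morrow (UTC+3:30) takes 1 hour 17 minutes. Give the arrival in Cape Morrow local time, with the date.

Convert departure to UTC: 02:42 − 14:00 = 12:42 UTC on Aug 8.
Add 14 hours and 33 minutes leg 1 → 03:15 UTC (Aug 9).
Add 2 hours and 10 minutes layover in Dhaka → 05:25 UTC.
Add 1 hour 17 minutes leg 2 → 06:42 UTC.
Cape Morrow is UTC+3:30, so local arrival = 06:42 + 3:30 = 10:12 on Aug 9.

10:12 on Aug 9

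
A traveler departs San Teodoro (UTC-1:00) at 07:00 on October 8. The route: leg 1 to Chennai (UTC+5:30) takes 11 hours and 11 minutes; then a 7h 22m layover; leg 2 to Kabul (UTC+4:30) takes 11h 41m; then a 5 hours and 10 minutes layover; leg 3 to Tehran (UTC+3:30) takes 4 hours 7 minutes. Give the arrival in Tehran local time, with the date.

03:01 on Oct 10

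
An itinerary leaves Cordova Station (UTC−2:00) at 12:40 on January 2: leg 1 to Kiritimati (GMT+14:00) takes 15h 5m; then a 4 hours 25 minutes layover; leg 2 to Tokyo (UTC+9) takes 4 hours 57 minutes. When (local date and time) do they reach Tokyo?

Convert departure to UTC: 12:40 + 2:00 = 14:40 UTC on Jan 2.
Add 15 hours and 5 minutes leg 1 → 05:45 UTC (Jan 3).
Add 4 hours 25 minutes layover in Kiritimati → 10:10 UTC.
Add 4 hours 57 minutes leg 2 → 15:07 UTC.
Tokyo is UTC+9:00, so local arrival = 15:07 + 9:00 = 00:07 on Jan 4.

00:07 on Jan 4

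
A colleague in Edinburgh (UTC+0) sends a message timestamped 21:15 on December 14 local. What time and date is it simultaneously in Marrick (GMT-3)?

18:15 on December 14

Edinburgh is UTC+0 so that is 21:15 UTC.
Marrick is UTC−3:00: 21:15 − 3:00 = 18:15 on Dec 14.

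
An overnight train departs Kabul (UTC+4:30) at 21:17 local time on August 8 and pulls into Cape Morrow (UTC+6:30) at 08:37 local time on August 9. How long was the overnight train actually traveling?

9 hours 20 minutes

Cape Morrow is 2:00 ahead of Kabul.
Clock-face elapsed time (ignoring zones) is 11 hours 20 minutes.
Actual elapsed = 11 hours 20 minutes − 2:00 = 9 hours 20 minutes.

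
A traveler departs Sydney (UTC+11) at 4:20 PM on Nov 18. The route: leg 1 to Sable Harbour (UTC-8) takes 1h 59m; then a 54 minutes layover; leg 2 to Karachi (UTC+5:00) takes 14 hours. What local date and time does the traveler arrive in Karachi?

3:13 AM on November 19

Convert departure to UTC: 4:20 PM − 11:00 = 5:20 AM UTC on Nov 18.
Add 1 hour and 59 minutes leg 1 → 7:19 AM UTC.
Add 54 minutes layover in Sable Harbour → 8:13 AM UTC.
Add 14 hours leg 2 → 10:13 PM UTC.
Karachi is UTC+5:00, so local arrival = 10:13 PM + 5:00 = 3:13 AM on Nov 19.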